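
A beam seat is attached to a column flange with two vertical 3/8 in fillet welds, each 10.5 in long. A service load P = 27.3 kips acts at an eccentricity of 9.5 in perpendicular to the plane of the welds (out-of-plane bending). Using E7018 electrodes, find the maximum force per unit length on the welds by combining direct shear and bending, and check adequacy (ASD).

E70XX → F_EXX = 70 ksi.
L_w = 2 × 10.5 = 21 in; section modulus (unit throat) S = 2 × L²/6 = 36.75 in².
Direct shear f_v = P/L_w = 27.3/21 = 1.3 kip/in.
Moment M = P × e = 27.3 × 9.5 = 259.35 kip·in; bending f_b = M/S = 7.057 kip/in.
f_max = √(f_v² + f_b²) = √(1.3² + 7.057²) = 7.176 kip/in.
r_n/Ω = (1/2.0) × 0.6 × 70 × (0.707 × 0.375) = 5.568 kip/in → NOT adequate.

f_max ≈ 7.18 kip/in; NOT adequate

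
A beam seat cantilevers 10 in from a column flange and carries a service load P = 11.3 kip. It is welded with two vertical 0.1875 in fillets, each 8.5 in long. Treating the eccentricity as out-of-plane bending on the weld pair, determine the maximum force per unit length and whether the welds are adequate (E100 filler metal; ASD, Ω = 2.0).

f_max ≈ 4.74 kip/in; NOT adequate

E100XX → F_EXX = 100 ksi.
L_w = 2 × 8.5 = 17 in; section modulus (unit throat) S = 2 × L²/6 = 24.08 in².
Direct shear f_v = P/L_w = 11.3/17 = 0.6647 kip/in.
Moment M = P × e = 11.3 × 10 = 113 kip·in; bending f_b = M/S = 4.692 kip/in.
f_max = √(f_v² + f_b²) = √(0.6647² + 4.692²) = 4.739 kip/in.
r_n/Ω = (1/2.0) × 0.6 × 100 × (0.707 × 0.1875) = 3.977 kip/in → NOT adequate.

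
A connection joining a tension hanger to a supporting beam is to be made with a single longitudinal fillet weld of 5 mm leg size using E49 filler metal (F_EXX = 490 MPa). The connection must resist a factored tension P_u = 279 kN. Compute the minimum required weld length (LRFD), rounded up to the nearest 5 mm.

Throat t_e = 0.707 × 5 = 3.535 mm.
φr_n = 0.75 × 0.6 × 490 × 3.535 × 10⁻³ = 0.7795 kN/mm.
L_req = P_u / φr_n = 279 / 0.7795 = 357.9 mm total.
Round up → use L = 360 mm.

L = 360 mm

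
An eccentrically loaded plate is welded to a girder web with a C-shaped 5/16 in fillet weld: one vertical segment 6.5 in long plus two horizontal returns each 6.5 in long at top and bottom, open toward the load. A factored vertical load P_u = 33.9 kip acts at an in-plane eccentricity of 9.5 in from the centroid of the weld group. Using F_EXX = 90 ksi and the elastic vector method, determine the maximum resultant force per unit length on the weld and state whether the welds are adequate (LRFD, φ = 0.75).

Total weld length L_w = 19.5 in. Treat welds as unit-width lines.
Centroid: x̄ = 2×6.5×3.25 / 19.5 = 2.167 in from the vertical weld.
Polar moment about centroid: J = I_x + I_y = [6.5³/12 + 2×6.5×3.25²] + [6.5×2.167² + 2(6.5³/12 + 6.5×1.083²)] = 251.7 in³.
Direct shear f_v = P/L_w = 33.9 / 19.5 = 1.738 kip/in (vertical).
Torsion M = P·e = 33.9 × 9.5 = 322.05 kip·in.
Critical point at (x, y) = (4.333, 3.25) from centroid. f_tx = M·y/J = 4.158 kip/in; f_ty = M·x/J = 5.544 kip/in.
Resultant f_max = √[f_tx² + (f_v + f_ty)²] = √[4.158² + (1.738 + 5.544)²] = 8.385 kip/in.
Capacity per unit length: φr_n = 0.75 × 0.6 × 90 × (0.707 × 0.3125) = 8.948 kip/in.
8.385 ≤ 8.948 → adequate.

f_max ≈ 8.39 kip/in; adequate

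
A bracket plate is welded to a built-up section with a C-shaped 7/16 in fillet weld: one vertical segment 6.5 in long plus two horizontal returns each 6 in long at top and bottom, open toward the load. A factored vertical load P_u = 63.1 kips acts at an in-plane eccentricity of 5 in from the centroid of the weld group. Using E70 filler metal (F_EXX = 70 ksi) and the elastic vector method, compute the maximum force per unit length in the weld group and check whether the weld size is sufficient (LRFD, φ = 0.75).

Total weld length L_w = 18.5 in. Treat welds as unit-width lines.
Centroid: x̄ = 2×6×3 / 18.5 = 1.946 in from the vertical weld.
Polar moment about centroid: J = I_x + I_y = [6.5³/12 + 2×6×3.25²] + [6.5×1.946² + 2(6³/12 + 6×1.054²)] = 223.6 in³.
Direct shear f_v = P/L_w = 63.1 / 18.5 = 3.411 kip/in (vertical).
Torsion M = P·e = 63.1 × 5 = 315.5 kip·in.
Critical point at (x, y) = (4.054, 3.25) from centroid. f_tx = M·y/J = 4.586 kip/in; f_ty = M·x/J = 5.721 kip/in.
Resultant f_max = √[f_tx² + (f_v + f_ty)²] = √[4.586² + (3.411 + 5.721)²] = 10.22 kip/in.
Capacity per unit length: φr_n = 0.75 × 0.6 × 70 × (0.707 × 0.4375) = 9.743 kip/in.
10.22 > 9.743 → NOT adequate.

f_max ≈ 10.2 kip/in; NOT adequate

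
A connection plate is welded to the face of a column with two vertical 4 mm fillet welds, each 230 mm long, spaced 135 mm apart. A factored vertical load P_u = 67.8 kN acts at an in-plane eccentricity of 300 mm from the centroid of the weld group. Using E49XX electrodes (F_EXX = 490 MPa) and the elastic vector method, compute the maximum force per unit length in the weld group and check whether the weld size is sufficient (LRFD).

f_max ≈ 743 N/mm; NOT adequate

Total weld length L_w = 460 mm. Treat welds as unit-width lines.
Polar moment about centroid: J = 2[d³/12 + d(b/2)²] = 2[230³/12 + 230×67.5²] = 4124000 mm³.
Direct shear f_v = P/L_w = 67.8×10³ / 460 = 147.4 N/mm (vertical).
Torsion M = P·e = 67.8×10³ × 300 = 20340000 N·mm.
Critical point at (x, y) = (67.5, 115) from centroid. f_tx = M·y/J = 567.2 N/mm; f_ty = M·x/J = 332.9 N/mm.
Resultant f_max = √[f_tx² + (f_v + f_ty)²] = √[567.2² + (147.4 + 332.9)²] = 743.3 N/mm.
Capacity per unit length: φr_n = 0.75 × 0.6 × 490 × (0.707 × 4) = 623.6 N/mm.
743.3 > 623.6 → NOT adequate.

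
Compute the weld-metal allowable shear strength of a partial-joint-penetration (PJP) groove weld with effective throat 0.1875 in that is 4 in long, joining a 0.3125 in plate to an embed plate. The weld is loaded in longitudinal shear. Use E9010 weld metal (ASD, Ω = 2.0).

R_n/Ω ≈ 20.2 kips

E90XX → F_EXX = 90 ksi.
Effective throat (given) t_e = 0.1875 in.
A_we = 0.1875 × 4 = 0.75 in².
F_nw = 0.6 F_EXX = 54 ksi.
R_n/Ω = (54 × 0.75) / 2.0 = 20.25 kips.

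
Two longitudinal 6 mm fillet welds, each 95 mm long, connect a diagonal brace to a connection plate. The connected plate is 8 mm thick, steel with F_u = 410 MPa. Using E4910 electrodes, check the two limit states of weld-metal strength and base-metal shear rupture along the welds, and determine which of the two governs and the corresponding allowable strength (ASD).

R_n/Ω ≈ 118 kN (weld metal governs)

E49XX → F_EXX = 490 MPa.
t_e = 0.707 × 6 = 4.242 mm; L = 190 mm.
Weld metal: R_n/Ω = (1/2.0) × 0.6 × 490 × 4.242 × 190 × 10⁻³ = 118.5 kN.
Base metal (shear rupture): R_n/Ω = (1/2.0) × 0.6 × 410 × 8 × 190 × 10⁻³ = 187 kN.
Governing: weld metal.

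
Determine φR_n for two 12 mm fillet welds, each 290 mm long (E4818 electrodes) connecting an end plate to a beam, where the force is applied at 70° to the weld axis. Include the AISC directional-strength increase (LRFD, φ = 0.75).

φR_n ≈ 1550 kN

E48XX → F_EXX = 480 MPa.
t_e = 0.707 × 12 = 8.484 mm; A_we = 8.484 × 580 = 4921 mm².
Directional factor: 1.0 + 0.5 sin^1.5(70°) = 1.455.
F_nw = 0.6 × 480 × 1.455 = 419.2 MPa.
φR_n = 0.75 × 419.2 × 4921 × 10⁻³ = 1547 kN.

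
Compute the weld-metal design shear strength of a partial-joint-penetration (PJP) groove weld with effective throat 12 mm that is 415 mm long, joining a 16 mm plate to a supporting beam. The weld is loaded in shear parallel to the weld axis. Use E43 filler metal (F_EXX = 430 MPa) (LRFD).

Effective throat (given) t_e = 12 mm.
A_we = 12 × 415 = 4980 mm².
F_nw = 0.6 F_EXX = 258 MPa.
φR_n = 0.75 × 258 × 4980 × 10⁻³ = 963.6 kN.

φR_n ≈ 964 kN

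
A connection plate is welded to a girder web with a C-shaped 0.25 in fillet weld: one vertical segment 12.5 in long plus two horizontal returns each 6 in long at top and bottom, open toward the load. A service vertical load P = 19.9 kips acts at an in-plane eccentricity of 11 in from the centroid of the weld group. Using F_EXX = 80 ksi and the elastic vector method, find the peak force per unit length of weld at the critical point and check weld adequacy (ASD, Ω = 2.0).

f_max ≈ 2.89 kip/in; adequate

Total weld length L_w = 24.5 in. Treat welds as unit-width lines.
Centroid: x̄ = 2×6×3 / 24.5 = 1.469 in from the vertical weld.
Polar moment about centroid: J = I_x + I_y = [12.5³/12 + 2×6×6.25²] + [12.5×1.469² + 2(6³/12 + 6×1.531²)] = 722.6 in³.
Direct shear f_v = P/L_w = 19.9 / 24.5 = 0.8122 kip/in (vertical).
Torsion M = P·e = 19.9 × 11 = 218.9 kip·in.
Critical point at (x, y) = (4.531, 6.25) from centroid. f_tx = M·y/J = 1.893 kip/in; f_ty = M·x/J = 1.372 kip/in.
Resultant f_max = √[f_tx² + (f_v + f_ty)²] = √[1.893² + (0.8122 + 1.372)²] = 2.891 kip/in.
Capacity per unit length: r_n/Ω = (1/2.0) × 0.6 × 80 × (0.707 × 0.25) = 4.242 kip/in.
2.891 ≤ 4.242 → adequate.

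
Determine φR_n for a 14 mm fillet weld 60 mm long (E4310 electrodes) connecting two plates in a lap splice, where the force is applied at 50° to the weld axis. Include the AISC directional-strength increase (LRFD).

φR_n ≈ 153 kN

E43XX → F_EXX = 430 MPa.
t_e = 0.707 × 14 = 9.898 mm; A_we = 9.898 × 60 = 593.9 mm².
Directional factor: 1.0 + 0.5 sin^1.5(50°) = 1.335.
F_nw = 0.6 × 430 × 1.335 = 344.5 MPa.
φR_n = 0.75 × 344.5 × 593.9 × 10⁻³ = 153.4 kN.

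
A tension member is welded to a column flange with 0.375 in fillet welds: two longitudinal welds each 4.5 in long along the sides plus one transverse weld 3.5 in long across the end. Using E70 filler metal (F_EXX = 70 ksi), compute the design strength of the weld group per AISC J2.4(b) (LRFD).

t_e = 0.707 × 0.375 = 0.2651 in.
R_nwl = 0.6 × 70 × 0.2651 × 9 = 100.2 kip (longitudinal, 2 welds).
R_nwt = 0.6 × 70 × 0.2651 × 3.5 = 38.97 kip (transverse, base value).
(i) R_nwl + R_nwt = 139.2 kip; (ii) 0.85 R_nwl + 1.5 R_nwt = 143.6 kip.
R_n = max = 143.6 kip [governs: (ii)]; φR_n = 107.7 kip.

φR_n ≈ 108 kip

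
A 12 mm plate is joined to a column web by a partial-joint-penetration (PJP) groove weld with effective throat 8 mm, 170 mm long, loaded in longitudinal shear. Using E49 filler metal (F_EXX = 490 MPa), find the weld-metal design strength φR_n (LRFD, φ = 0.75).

φR_n ≈ 300 kN

Effective throat (given) t_e = 8 mm.
A_we = 8 × 170 = 1360 mm².
F_nw = 0.6 F_EXX = 294 MPa.
φR_n = 0.75 × 294 × 1360 × 10⁻³ = 299.9 kN.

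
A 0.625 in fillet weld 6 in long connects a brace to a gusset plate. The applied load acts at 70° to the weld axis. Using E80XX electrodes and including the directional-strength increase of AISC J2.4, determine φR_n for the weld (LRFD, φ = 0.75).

φR_n ≈ 139 kips

E80XX → F_EXX = 80 ksi.
t_e = 0.707 × 0.625 = 0.4419 in; A_we = 0.4419 × 6 = 2.651 in².
Directional factor: 1.0 + 0.5 sin^1.5(70°) = 1.455.
F_nw = 0.6 × 80 × 1.455 = 69.86 ksi.
φR_n = 0.75 × 69.86 × 2.651 = 138.9 kips.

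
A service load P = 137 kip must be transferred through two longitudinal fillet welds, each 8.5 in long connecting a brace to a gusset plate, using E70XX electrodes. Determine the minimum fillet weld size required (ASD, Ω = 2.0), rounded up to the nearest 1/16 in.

E70XX → F_EXX = 70 ksi.
Total weld length L = 17 in.
Required throat t_e = P × Ω / (0.6 F_EXX × L) = 137 × 2.0 / (0.6 × 70 × 17) = 0.3838 in.
Required leg w = t_e / 0.707 = 0.5428 in → use 9/16 in.

w = 9/16 in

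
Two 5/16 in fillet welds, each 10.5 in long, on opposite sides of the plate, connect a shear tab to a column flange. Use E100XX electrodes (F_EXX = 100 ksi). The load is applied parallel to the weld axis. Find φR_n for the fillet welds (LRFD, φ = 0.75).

φR_n ≈ 209 kip

Effective throat t_e = 0.707 × 0.3125 = 0.2209 in.
Total length L = 21 in; A_we = 0.2209 × 21 = 4.64 in².
F_nw = 0.6 F_EXX = 0.6 × 100 = 60 ksi.
φR_n = 0.75 × 60 × 4.64 = 208.8 kip.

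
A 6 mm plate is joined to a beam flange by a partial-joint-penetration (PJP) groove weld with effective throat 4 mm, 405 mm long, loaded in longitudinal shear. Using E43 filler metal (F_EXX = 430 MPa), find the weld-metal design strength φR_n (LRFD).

Effective throat (given) t_e = 4 mm.
A_we = 4 × 405 = 1620 mm².
F_nw = 0.6 F_EXX = 258 MPa.
φR_n = 0.75 × 258 × 1620 × 10⁻³ = 313.5 kN.

φR_n ≈ 313 kN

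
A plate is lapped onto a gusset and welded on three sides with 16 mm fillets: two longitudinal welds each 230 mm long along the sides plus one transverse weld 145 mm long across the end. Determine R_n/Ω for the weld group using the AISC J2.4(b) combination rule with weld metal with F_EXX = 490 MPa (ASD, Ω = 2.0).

R_n/Ω ≈ 1010 kN

t_e = 0.707 × 16 = 11.31 mm.
R_nwl = 0.6 × 490 × 11.31 × 460 × 10⁻³ = 1530 kN (longitudinal, 2 welds).
R_nwt = 0.6 × 490 × 11.31 × 145 × 10⁻³ = 482.2 kN (transverse, base value).
(i) R_nwl + R_nwt = 2012 kN; (ii) 0.85 R_nwl + 1.5 R_nwt = 2024 kN.
R_n = max = 2024 kN [governs: (ii)]; R_n/Ω = 1012 kN.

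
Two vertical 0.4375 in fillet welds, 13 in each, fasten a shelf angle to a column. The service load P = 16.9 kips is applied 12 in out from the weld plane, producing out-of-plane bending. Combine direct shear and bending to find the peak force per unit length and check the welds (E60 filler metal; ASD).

f_max ≈ 3.66 kip/in; adequate

E60XX → F_EXX = 60 ksi.
L_w = 2 × 13 = 26 in; section modulus (unit throat) S = 2 × L²/6 = 56.33 in².
Direct shear f_v = P/L_w = 16.9/26 = 0.65 kip/in.
Moment M = P × e = 16.9 × 12 = 202.8 kip·in; bending f_b = M/S = 3.6 kip/in.
f_max = √(f_v² + f_b²) = √(0.65² + 3.6²) = 3.658 kip/in.
r_n/Ω = (1/2.0) × 0.6 × 60 × (0.707 × 0.4375) = 5.568 kip/in → adequate.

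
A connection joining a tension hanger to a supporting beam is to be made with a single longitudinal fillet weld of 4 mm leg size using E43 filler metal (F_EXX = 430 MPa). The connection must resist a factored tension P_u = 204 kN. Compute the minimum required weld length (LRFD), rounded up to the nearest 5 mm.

L = 375 mm

Throat t_e = 0.707 × 4 = 2.828 mm.
φr_n = 0.75 × 0.6 × 430 × 2.828 × 10⁻³ = 0.5472 kN/mm.
L_req = P_u / φr_n = 204 / 0.5472 = 372.8 mm total.
Round up → use L = 375 mm.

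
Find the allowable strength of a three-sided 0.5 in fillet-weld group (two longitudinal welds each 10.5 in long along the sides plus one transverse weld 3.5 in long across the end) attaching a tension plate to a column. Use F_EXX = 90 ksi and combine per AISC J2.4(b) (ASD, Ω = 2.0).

t_e = 0.707 × 0.5 = 0.3535 in.
R_nwl = 0.6 × 90 × 0.3535 × 21 = 400.9 kip (longitudinal, 2 welds).
R_nwt = 0.6 × 90 × 0.3535 × 3.5 = 66.81 kip (transverse, base value).
(i) R_nwl + R_nwt = 467.7 kip; (ii) 0.85 R_nwl + 1.5 R_nwt = 441 kip.
R_n = max = 467.7 kip [governs: (i)]; R_n/Ω = 233.8 kip.

R_n/Ω ≈ 234 kip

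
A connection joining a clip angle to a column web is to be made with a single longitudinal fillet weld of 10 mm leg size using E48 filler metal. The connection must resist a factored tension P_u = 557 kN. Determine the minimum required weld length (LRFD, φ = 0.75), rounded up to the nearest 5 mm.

E48XX → F_EXX = 480 MPa.
Throat t_e = 0.707 × 10 = 7.07 mm.
φr_n = 0.75 × 0.6 × 480 × 7.07 × 10⁻³ = 1.527 kN/mm.
L_req = P_u / φr_n = 557 / 1.527 = 364.7 mm total.
Round up → use L = 365 mm.

L = 365 mm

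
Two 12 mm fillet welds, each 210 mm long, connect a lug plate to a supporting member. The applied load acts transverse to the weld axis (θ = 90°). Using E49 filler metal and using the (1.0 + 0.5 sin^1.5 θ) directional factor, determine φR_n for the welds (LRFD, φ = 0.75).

E49XX → F_EXX = 490 MPa.
t_e = 0.707 × 12 = 8.484 mm; A_we = 8.484 × 420 = 3563 mm².
Directional factor: 1.0 + 0.5 sin^1.5(90°) = 1.5.
F_nw = 0.6 × 490 × 1.5 = 441 MPa.
φR_n = 0.75 × 441 × 3563 × 10⁻³ = 1179 kN.

φR_n ≈ 1180 kN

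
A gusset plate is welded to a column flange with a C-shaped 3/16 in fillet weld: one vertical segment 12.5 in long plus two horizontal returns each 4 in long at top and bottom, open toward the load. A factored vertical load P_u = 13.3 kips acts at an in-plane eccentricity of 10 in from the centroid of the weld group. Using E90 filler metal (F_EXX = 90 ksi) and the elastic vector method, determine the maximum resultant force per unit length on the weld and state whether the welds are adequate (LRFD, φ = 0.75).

Total weld length L_w = 20.5 in. Treat welds as unit-width lines.
Centroid: x̄ = 2×4×2 / 20.5 = 0.7805 in from the vertical weld.
Polar moment about centroid: J = I_x + I_y = [12.5³/12 + 2×4×6.25²] + [12.5×0.7805² + 2(4³/12 + 4×1.22²)] = 505.4 in³.
Direct shear f_v = P/L_w = 13.3 / 20.5 = 0.6488 kip/in (vertical).
Torsion M = P·e = 13.3 × 10 = 133 kip·in.
Critical point at (x, y) = (3.22, 6.25) from centroid. f_tx = M·y/J = 1.645 kip/in; f_ty = M·x/J = 0.8472 kip/in.
Resultant f_max = √[f_tx² + (f_v + f_ty)²] = √[1.645² + (0.6488 + 0.8472)²] = 2.223 kip/in.
Capacity per unit length: φr_n = 0.75 × 0.6 × 90 × (0.707 × 0.1875) = 5.369 kip/in.
2.223 ≤ 5.369 → adequate.

f_max ≈ 2.22 kip/in; adequate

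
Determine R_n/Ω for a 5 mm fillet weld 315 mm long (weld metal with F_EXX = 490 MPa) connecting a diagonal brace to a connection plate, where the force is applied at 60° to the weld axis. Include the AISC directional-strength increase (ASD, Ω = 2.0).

R_n/Ω ≈ 230 kN

t_e = 0.707 × 5 = 3.535 mm; A_we = 3.535 × 315 = 1114 mm².
Directional factor: 1.0 + 0.5 sin^1.5(60°) = 1.403.
F_nw = 0.6 × 490 × 1.403 = 412.5 MPa.
R_n/Ω = (412.5 × 1114) / 2.0 × 10⁻³ = 229.6 kN.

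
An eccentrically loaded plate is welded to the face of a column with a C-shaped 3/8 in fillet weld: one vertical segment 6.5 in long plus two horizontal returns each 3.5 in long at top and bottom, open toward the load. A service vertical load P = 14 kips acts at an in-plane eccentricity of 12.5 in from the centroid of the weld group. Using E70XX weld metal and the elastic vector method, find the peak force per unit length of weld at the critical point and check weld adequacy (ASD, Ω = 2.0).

f_max ≈ 7.06 kip/in; NOT adequate

E70XX → F_EXX = 70 ksi.
Total weld length L_w = 13.5 in. Treat welds as unit-width lines.
Centroid: x̄ = 2×3.5×1.75 / 13.5 = 0.9074 in from the vertical weld.
Polar moment about centroid: J = I_x + I_y = [6.5³/12 + 2×3.5×3.25²] + [6.5×0.9074² + 2(3.5³/12 + 3.5×0.8426²)] = 114.3 in³.
Direct shear f_v = P/L_w = 14 / 13.5 = 1.037 kip/in (vertical).
Torsion M = P·e = 14 × 12.5 = 175 kip·in.
Critical point at (x, y) = (2.593, 3.25) from centroid. f_tx = M·y/J = 4.976 kip/in; f_ty = M·x/J = 3.97 kip/in.
Resultant f_max = √[f_tx² + (f_v + f_ty)²] = √[4.976² + (1.037 + 3.97)²] = 7.059 kip/in.
Capacity per unit length: r_n/Ω = (1/2.0) × 0.6 × 70 × (0.707 × 0.375) = 5.568 kip/in.
7.059 > 5.568 → NOT adequate.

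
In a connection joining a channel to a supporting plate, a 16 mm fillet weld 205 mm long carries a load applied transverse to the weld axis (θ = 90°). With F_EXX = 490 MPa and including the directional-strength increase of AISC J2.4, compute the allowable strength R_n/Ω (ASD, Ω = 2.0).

t_e = 0.707 × 16 = 11.31 mm; A_we = 11.31 × 205 = 2319 mm².
Directional factor: 1.0 + 0.5 sin^1.5(90°) = 1.5.
F_nw = 0.6 × 490 × 1.5 = 441 MPa.
R_n/Ω = (441 × 2319) / 2.0 × 10⁻³ = 511.3 kN.

R_n/Ω ≈ 511 kN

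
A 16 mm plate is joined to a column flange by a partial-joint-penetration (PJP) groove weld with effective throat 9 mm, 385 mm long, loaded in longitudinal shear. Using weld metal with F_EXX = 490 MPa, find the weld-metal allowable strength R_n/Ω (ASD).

Effective throat (given) t_e = 9 mm.
A_we = 9 × 385 = 3465 mm².
F_nw = 0.6 F_EXX = 294 MPa.
R_n/Ω = (294 × 3465) / 2.0 × 10⁻³ = 509.4 kN.

R_n/Ω ≈ 509 kN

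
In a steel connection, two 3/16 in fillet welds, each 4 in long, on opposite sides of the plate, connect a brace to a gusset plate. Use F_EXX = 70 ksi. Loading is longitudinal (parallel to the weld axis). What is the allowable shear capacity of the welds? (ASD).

R_n/Ω ≈ 22.3 kips

Effective throat t_e = 0.707 × 0.1875 = 0.1326 in.
Total length L = 8 in; A_we = 0.1326 × 8 = 1.06 in².
F_nw = 0.6 F_EXX = 0.6 × 70 = 42 ksi.
R_n = 42 × 1.06 = 44.54 kips; R_n/Ω = 44.54/2.0 = 22.27 kips.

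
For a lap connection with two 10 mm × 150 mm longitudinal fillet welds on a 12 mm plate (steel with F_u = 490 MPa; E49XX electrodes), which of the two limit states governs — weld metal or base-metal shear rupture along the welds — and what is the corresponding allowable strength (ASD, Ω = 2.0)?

E49XX → F_EXX = 490 MPa.
t_e = 0.707 × 10 = 7.07 mm; L = 300 mm.
Weld metal: R_n/Ω = (1/2.0) × 0.6 × 490 × 7.07 × 300 × 10⁻³ = 311.8 kN.
Base metal (shear rupture): R_n/Ω = (1/2.0) × 0.6 × 490 × 12 × 300 × 10⁻³ = 529.2 kN.
Governing: weld metal.

R_n/Ω ≈ 312 kN (weld metal governs)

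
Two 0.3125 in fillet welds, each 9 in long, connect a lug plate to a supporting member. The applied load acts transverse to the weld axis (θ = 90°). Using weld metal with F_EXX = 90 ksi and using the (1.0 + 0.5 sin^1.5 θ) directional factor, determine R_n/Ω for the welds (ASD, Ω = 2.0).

t_e = 0.707 × 0.3125 = 0.2209 in; A_we = 0.2209 × 18 = 3.977 in².
Directional factor: 1.0 + 0.5 sin^1.5(90°) = 1.5.
F_nw = 0.6 × 90 × 1.5 = 81 ksi.
R_n/Ω = (81 × 3.977) / 2.0 = 161.1 kips.

R_n/Ω ≈ 161 kips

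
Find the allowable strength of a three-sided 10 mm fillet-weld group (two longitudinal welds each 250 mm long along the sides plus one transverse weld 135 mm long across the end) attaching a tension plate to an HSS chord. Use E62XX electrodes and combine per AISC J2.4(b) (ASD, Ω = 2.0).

R_n/Ω ≈ 835 kN

E62XX → F_EXX = 620 MPa.
t_e = 0.707 × 10 = 7.07 mm.
R_nwl = 0.6 × 620 × 7.07 × 500 × 10⁻³ = 1315 kN (longitudinal, 2 welds).
R_nwt = 0.6 × 620 × 7.07 × 135 × 10⁻³ = 355.1 kN (transverse, base value).
(i) R_nwl + R_nwt = 1670 kN; (ii) 0.85 R_nwl + 1.5 R_nwt = 1650 kN.
R_n = max = 1670 kN [governs: (i)]; R_n/Ω = 835 kN.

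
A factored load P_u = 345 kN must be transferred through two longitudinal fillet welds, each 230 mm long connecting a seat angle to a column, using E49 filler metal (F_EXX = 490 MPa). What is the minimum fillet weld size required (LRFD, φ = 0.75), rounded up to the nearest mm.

Total weld length L = 460 mm.
Required throat t_e = P_u / (φ × 0.6 F_EXX × L) = 345 / (0.75 × 0.6 × 490 × 460 × 10⁻³) = 3.401 mm.
Required leg w = t_e / 0.707 = 4.811 mm → use 5 mm.

w = 5 mm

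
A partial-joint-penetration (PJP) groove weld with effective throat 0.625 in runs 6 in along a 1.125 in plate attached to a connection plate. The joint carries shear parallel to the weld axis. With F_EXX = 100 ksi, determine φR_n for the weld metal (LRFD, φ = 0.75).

Effective throat (given) t_e = 0.625 in.
A_we = 0.625 × 6 = 3.75 in².
F_nw = 0.6 F_EXX = 60 ksi.
φR_n = 0.75 × 60 × 3.75 = 168.8 kips.

φR_n ≈ 169 kips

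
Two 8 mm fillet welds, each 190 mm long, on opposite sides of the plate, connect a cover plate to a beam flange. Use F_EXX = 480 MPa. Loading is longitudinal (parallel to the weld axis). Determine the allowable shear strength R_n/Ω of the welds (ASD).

R_n/Ω ≈ 309 kN

Effective throat t_e = 0.707 × 8 = 5.656 mm.
Total length L = 380 mm; A_we = 5.656 × 380 = 2149 mm².
F_nw = 0.6 F_EXX = 0.6 × 480 = 288 MPa.
R_n = 288 × 2149 × 10⁻³ = 619 kN; R_n/Ω = 619/2.0 = 309.5 kN.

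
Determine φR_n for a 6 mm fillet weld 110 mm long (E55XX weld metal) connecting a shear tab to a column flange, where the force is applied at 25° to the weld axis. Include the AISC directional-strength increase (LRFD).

φR_n ≈ 131 kN

E55XX → F_EXX = 550 MPa.
t_e = 0.707 × 6 = 4.242 mm; A_we = 4.242 × 110 = 466.6 mm².
Directional factor: 1.0 + 0.5 sin^1.5(25°) = 1.137.
F_nw = 0.6 × 550 × 1.137 = 375.3 MPa.
φR_n = 0.75 × 375.3 × 466.6 × 10⁻³ = 131.4 kN.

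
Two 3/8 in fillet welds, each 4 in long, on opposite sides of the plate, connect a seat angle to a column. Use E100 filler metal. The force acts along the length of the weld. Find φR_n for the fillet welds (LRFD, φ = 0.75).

E100XX → F_EXX = 100 ksi.
Effective throat t_e = 0.707 × 0.375 = 0.2651 in.
Total length L = 8 in; A_we = 0.2651 × 8 = 2.121 in².
F_nw = 0.6 F_EXX = 0.6 × 100 = 60 ksi.
φR_n = 0.75 × 60 × 2.121 = 95.45 kips.

φR_n ≈ 95.4 kips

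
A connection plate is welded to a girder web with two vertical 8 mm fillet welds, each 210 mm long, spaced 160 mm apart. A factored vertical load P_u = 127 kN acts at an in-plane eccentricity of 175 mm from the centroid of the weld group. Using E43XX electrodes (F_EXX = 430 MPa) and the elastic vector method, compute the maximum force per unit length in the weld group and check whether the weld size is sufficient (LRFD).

f_max ≈ 909 N/mm; adequate

Total weld length L_w = 420 mm. Treat welds as unit-width lines.
Polar moment about centroid: J = 2[d³/12 + d(b/2)²] = 2[210³/12 + 210×80²] = 4232000 mm³.
Direct shear f_v = P/L_w = 127×10³ / 420 = 302.4 N/mm (vertical).
Torsion M = P·e = 127×10³ × 175 = 22225000 N·mm.
Critical point at (x, y) = (80, 105) from centroid. f_tx = M·y/J = 551.5 N/mm; f_ty = M·x/J = 420.2 N/mm.
Resultant f_max = √[f_tx² + (f_v + f_ty)²] = √[551.5² + (302.4 + 420.2)²] = 909 N/mm.
Capacity per unit length: φr_n = 0.75 × 0.6 × 430 × (0.707 × 8) = 1094 N/mm.
909 ≤ 1094 → adequate.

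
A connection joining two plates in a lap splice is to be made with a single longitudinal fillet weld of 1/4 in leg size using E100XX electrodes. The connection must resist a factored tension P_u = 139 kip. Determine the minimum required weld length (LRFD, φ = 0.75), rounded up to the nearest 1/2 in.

E100XX → F_EXX = 100 ksi.
Throat t_e = 0.707 × 0.25 = 0.1767 in.
φr_n = 0.75 × 0.6 × 100 × 0.1767 = 7.954 kip/in.
L_req = P_u / φr_n = 139 / 7.954 = 17.48 in total.
Round up → use L = 17.5 in.

L = 17.5 in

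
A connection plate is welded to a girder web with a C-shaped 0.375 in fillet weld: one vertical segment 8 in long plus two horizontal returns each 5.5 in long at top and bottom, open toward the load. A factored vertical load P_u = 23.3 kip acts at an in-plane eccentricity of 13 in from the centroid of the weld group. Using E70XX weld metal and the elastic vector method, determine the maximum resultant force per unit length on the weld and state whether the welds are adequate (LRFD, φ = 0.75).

f_max ≈ 6.93 kip/in; adequate

E70XX → F_EXX = 70 ksi.
Total weld length L_w = 19 in. Treat welds as unit-width lines.
Centroid: x̄ = 2×5.5×2.75 / 19 = 1.592 in from the vertical weld.
Polar moment about centroid: J = I_x + I_y = [8³/12 + 2×5.5×4²] + [8×1.592² + 2(5.5³/12 + 5.5×1.158²)] = 281.4 in³.
Direct shear f_v = P/L_w = 23.3 / 19 = 1.226 kip/in (vertical).
Torsion M = P·e = 23.3 × 13 = 302.9 kip·in.
Critical point at (x, y) = (3.908, 4) from centroid. f_tx = M·y/J = 4.305 kip/in; f_ty = M·x/J = 4.206 kip/in.
Resultant f_max = √[f_tx² + (f_v + f_ty)²] = √[4.305² + (1.226 + 4.206)²] = 6.932 kip/in.
Capacity per unit length: φr_n = 0.75 × 0.6 × 70 × (0.707 × 0.375) = 8.351 kip/in.
6.932 ≤ 8.351 → adequate.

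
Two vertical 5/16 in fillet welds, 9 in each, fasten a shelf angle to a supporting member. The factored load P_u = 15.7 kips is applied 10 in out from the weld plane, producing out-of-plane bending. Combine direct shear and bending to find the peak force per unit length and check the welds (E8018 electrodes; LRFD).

f_max ≈ 5.88 kip/in; adequate

E80XX → F_EXX = 80 ksi.
L_w = 2 × 9 = 18 in; section modulus (unit throat) S = 2 × L²/6 = 27 in².
Direct shear f_v = P/L_w = 15.7/18 = 0.8722 kip/in.
Moment M = P × e = 15.7 × 10 = 157 kip·in; bending f_b = M/S = 5.815 kip/in.
f_max = √(f_v² + f_b²) = √(0.8722² + 5.815²) = 5.88 kip/in.
φr_n = 0.75 × 0.6 × 80 × (0.707 × 0.3125) = 7.954 kip/in → adequate.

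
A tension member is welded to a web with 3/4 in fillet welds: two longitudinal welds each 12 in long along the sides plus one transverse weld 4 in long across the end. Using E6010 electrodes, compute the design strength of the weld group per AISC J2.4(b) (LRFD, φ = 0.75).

E60XX → F_EXX = 60 ksi.
t_e = 0.707 × 0.75 = 0.5302 in.
R_nwl = 0.6 × 60 × 0.5302 × 24 = 458.1 kip (longitudinal, 2 welds).
R_nwt = 0.6 × 60 × 0.5302 × 4 = 76.36 kip (transverse, base value).
(i) R_nwl + R_nwt = 534.5 kip; (ii) 0.85 R_nwl + 1.5 R_nwt = 503.9 kip.
R_n = max = 534.5 kip [governs: (i)]; φR_n = 400.9 kip.

φR_n ≈ 401 kip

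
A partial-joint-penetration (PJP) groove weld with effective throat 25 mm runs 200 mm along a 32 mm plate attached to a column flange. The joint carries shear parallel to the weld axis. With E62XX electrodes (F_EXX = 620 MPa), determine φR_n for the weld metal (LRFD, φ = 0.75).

Effective throat (given) t_e = 25 mm.
A_we = 25 × 200 = 5000 mm².
F_nw = 0.6 F_EXX = 372 MPa.
φR_n = 0.75 × 372 × 5000 × 10⁻³ = 1395 kN.

φR_n ≈ 1400 kN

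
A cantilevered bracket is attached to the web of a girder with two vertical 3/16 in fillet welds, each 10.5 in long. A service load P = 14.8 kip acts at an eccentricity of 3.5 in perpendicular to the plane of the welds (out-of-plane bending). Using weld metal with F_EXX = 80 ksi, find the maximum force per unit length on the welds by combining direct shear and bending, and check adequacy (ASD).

f_max ≈ 1.58 kip/in; adequate

L_w = 2 × 10.5 = 21 in; section modulus (unit throat) S = 2 × L²/6 = 36.75 in².
Direct shear f_v = P/L_w = 14.8/21 = 0.7048 kip/in.
Moment M = P × e = 14.8 × 3.5 = 51.8 kip·in; bending f_b = M/S = 1.41 kip/in.
f_max = √(f_v² + f_b²) = √(0.7048² + 1.41²) = 1.576 kip/in.
r_n/Ω = (1/2.0) × 0.6 × 80 × (0.707 × 0.1875) = 3.181 kip/in → adequate.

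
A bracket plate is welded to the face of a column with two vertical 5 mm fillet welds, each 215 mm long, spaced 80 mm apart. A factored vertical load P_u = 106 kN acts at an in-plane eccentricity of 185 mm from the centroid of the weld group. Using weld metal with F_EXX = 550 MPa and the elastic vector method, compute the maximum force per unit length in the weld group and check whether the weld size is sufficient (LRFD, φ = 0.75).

f_max ≈ 1070 N/mm; NOT adequate

Total weld length L_w = 430 mm. Treat welds as unit-width lines.
Polar moment about centroid: J = 2[d³/12 + d(b/2)²] = 2[215³/12 + 215×40²] = 2344000 mm³.
Direct shear f_v = P/L_w = 106×10³ / 430 = 246.5 N/mm (vertical).
Torsion M = P·e = 106×10³ × 185 = 19610000 N·mm.
Critical point at (x, y) = (40, 107.5) from centroid. f_tx = M·y/J = 899.2 N/mm; f_ty = M·x/J = 334.6 N/mm.
Resultant f_max = √[f_tx² + (f_v + f_ty)²] = √[899.2² + (246.5 + 334.6)²] = 1071 N/mm.
Capacity per unit length: φr_n = 0.75 × 0.6 × 550 × (0.707 × 5) = 874.9 N/mm.
1071 > 874.9 → NOT adequate.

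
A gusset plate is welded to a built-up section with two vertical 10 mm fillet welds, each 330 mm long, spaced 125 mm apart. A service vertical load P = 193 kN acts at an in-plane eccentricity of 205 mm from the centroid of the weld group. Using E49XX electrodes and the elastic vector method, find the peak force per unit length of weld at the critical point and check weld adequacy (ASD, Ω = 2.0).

f_max ≈ 958 N/mm; adequate

E49XX → F_EXX = 490 MPa.
Total weld length L_w = 660 mm. Treat welds as unit-width lines.
Polar moment about centroid: J = 2[d³/12 + d(b/2)²] = 2[330³/12 + 330×62.5²] = 8568000 mm³.
Direct shear f_v = P/L_w = 193×10³ / 660 = 292.4 N/mm (vertical).
Torsion M = P·e = 193×10³ × 205 = 39565000 N·mm.
Critical point at (x, y) = (62.5, 165) from centroid. f_tx = M·y/J = 762 N/mm; f_ty = M·x/J = 288.6 N/mm.
Resultant f_max = √[f_tx² + (f_v + f_ty)²] = √[762² + (292.4 + 288.6)²] = 958.2 N/mm.
Capacity per unit length: r_n/Ω = (1/2.0) × 0.6 × 490 × (0.707 × 10) = 1039 N/mm.
958.2 ≤ 1039 → adequate.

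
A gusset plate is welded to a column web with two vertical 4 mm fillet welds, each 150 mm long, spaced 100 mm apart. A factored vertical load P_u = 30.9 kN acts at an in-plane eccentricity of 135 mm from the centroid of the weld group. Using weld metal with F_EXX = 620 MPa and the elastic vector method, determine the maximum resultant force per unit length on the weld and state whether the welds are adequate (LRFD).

f_max ≈ 354 N/mm; adequate

Total weld length L_w = 300 mm. Treat welds as unit-width lines.
Polar moment about centroid: J = 2[d³/12 + d(b/2)²] = 2[150³/12 + 150×50²] = 1312000 mm³.
Direct shear f_v = P/L_w = 30.9×10³ / 300 = 103 N/mm (vertical).
Torsion M = P·e = 30.9×10³ × 135 = 4171500 N·mm.
Critical point at (x, y) = (50, 75) from centroid. f_tx = M·y/J = 238.4 N/mm; f_ty = M·x/J = 158.9 N/mm.
Resultant f_max = √[f_tx² + (f_v + f_ty)²] = √[238.4² + (103 + 158.9)²] = 354.1 N/mm.
Capacity per unit length: φr_n = 0.75 × 0.6 × 620 × (0.707 × 4) = 789 N/mm.
354.1 ≤ 789 → adequate.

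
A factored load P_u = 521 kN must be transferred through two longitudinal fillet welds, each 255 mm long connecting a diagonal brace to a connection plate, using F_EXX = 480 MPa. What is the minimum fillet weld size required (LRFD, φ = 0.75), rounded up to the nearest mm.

Total weld length L = 510 mm.
Required throat t_e = P_u / (φ × 0.6 F_EXX × L) = 521 / (0.75 × 0.6 × 480 × 510 × 10⁻³) = 4.729 mm.
Required leg w = t_e / 0.707 = 6.69 mm → use 7 mm.

w = 7 mm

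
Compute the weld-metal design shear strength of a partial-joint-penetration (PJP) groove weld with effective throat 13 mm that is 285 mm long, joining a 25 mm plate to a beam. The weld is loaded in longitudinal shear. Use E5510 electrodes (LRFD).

φR_n ≈ 917 kN

E55XX → F_EXX = 550 MPa.
Effective throat (given) t_e = 13 mm.
A_we = 13 × 285 = 3705 mm².
F_nw = 0.6 F_EXX = 330 MPa.
φR_n = 0.75 × 330 × 3705 × 10⁻³ = 917 kN.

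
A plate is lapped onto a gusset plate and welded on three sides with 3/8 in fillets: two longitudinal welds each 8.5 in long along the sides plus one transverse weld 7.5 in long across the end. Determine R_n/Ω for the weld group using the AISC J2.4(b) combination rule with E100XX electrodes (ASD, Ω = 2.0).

E100XX → F_EXX = 100 ksi.
t_e = 0.707 × 0.375 = 0.2651 in.
R_nwl = 0.6 × 100 × 0.2651 × 17 = 270.4 kips (longitudinal, 2 welds).
R_nwt = 0.6 × 100 × 0.2651 × 7.5 = 119.3 kips (transverse, base value).
(i) R_nwl + R_nwt = 389.7 kips; (ii) 0.85 R_nwl + 1.5 R_nwt = 408.8 kips.
R_n = max = 408.8 kips [governs: (ii)]; R_n/Ω = 204.4 kips.

R_n/Ω ≈ 204 kips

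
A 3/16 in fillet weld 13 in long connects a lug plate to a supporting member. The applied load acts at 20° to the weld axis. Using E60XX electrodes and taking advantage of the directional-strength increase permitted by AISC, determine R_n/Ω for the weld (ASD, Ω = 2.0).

E60XX → F_EXX = 60 ksi.
t_e = 0.707 × 0.1875 = 0.1326 in; A_we = 0.1326 × 13 = 1.723 in².
Directional factor: 1.0 + 0.5 sin^1.5(20°) = 1.1.
F_nw = 0.6 × 60 × 1.1 = 39.6 ksi.
R_n/Ω = (39.6 × 1.723) / 2.0 = 34.12 kips.

R_n/Ω ≈ 34.1 kips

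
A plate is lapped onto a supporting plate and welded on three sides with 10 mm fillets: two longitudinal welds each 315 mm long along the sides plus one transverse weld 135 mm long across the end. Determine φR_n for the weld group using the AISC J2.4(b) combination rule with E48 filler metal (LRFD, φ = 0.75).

E48XX → F_EXX = 480 MPa.
t_e = 0.707 × 10 = 7.07 mm.
R_nwl = 0.6 × 480 × 7.07 × 630 × 10⁻³ = 1283 kN (longitudinal, 2 welds).
R_nwt = 0.6 × 480 × 7.07 × 135 × 10⁻³ = 274.9 kN (transverse, base value).
(i) R_nwl + R_nwt = 1558 kN; (ii) 0.85 R_nwl + 1.5 R_nwt = 1503 kN.
R_n = max = 1558 kN [governs: (i)]; φR_n = 1168 kN.

φR_n ≈ 1170 kN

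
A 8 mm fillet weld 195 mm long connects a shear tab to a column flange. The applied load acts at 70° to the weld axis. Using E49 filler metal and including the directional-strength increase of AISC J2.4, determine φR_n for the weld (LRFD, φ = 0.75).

φR_n ≈ 354 kN

E49XX → F_EXX = 490 MPa.
t_e = 0.707 × 8 = 5.656 mm; A_we = 5.656 × 195 = 1103 mm².
Directional factor: 1.0 + 0.5 sin^1.5(70°) = 1.455.
F_nw = 0.6 × 490 × 1.455 = 427.9 MPa.
φR_n = 0.75 × 427.9 × 1103 × 10⁻³ = 354 kN.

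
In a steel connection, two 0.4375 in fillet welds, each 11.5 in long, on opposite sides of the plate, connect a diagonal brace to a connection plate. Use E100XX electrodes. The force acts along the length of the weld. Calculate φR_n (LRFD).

E100XX → F_EXX = 100 ksi.
Effective throat t_e = 0.707 × 0.4375 = 0.3093 in.
Total length L = 23 in; A_we = 0.3093 × 23 = 7.114 in².
F_nw = 0.6 F_EXX = 0.6 × 100 = 60 ksi.
φR_n = 0.75 × 60 × 7.114 = 320.1 kips.

φR_n ≈ 320 kips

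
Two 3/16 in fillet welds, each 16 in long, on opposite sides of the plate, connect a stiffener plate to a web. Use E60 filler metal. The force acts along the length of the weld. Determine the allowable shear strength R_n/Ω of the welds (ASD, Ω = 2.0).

R_n/Ω ≈ 76.4 kips

E60XX → F_EXX = 60 ksi.
Effective throat t_e = 0.707 × 0.1875 = 0.1326 in.
Total length L = 32 in; A_we = 0.1326 × 32 = 4.242 in².
F_nw = 0.6 F_EXX = 0.6 × 60 = 36 ksi.
R_n = 36 × 4.242 = 152.7 kips; R_n/Ω = 152.7/2.0 = 76.36 kips.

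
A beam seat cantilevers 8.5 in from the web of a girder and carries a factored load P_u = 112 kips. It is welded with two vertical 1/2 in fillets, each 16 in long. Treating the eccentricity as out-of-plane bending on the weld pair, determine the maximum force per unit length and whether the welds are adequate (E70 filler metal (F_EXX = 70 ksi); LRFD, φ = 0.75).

L_w = 2 × 16 = 32 in; section modulus (unit throat) S = 2 × L²/6 = 85.33 in².
Direct shear f_v = P/L_w = 112/32 = 3.5 kip/in.
Moment M = P × e = 112 × 8.5 = 952 kip·in; bending f_b = M/S = 11.16 kip/in.
f_max = √(f_v² + f_b²) = √(3.5² + 11.16²) = 11.69 kip/in.
φr_n = 0.75 × 0.6 × 70 × (0.707 × 0.5) = 11.14 kip/in → NOT adequate.

f_max ≈ 11.7 kip/in; NOT adequate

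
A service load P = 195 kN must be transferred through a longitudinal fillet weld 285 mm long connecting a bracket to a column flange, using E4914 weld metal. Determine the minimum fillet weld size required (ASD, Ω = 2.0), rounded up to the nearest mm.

E49XX → F_EXX = 490 MPa.
Total weld length L = 285 mm.
Required throat t_e = P × Ω / (0.6 F_EXX × L) = 195 × 2.0 / (0.6 × 490 × 285 × 10⁻³) = 4.654 mm.
Required leg w = t_e / 0.707 = 6.583 mm → use 7 mm.

w = 7 mm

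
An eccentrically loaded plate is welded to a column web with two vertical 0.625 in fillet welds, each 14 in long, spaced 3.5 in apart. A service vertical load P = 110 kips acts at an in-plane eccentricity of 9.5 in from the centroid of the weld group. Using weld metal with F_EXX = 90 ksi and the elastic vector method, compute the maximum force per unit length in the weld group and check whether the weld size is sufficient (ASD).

Total weld length L_w = 28 in. Treat welds as unit-width lines.
Polar moment about centroid: J = 2[d³/12 + d(b/2)²] = 2[14³/12 + 14×1.75²] = 543.1 in³.
Direct shear f_v = P/L_w = 110 / 28 = 3.929 kip/in (vertical).
Torsion M = P·e = 110 × 9.5 = 1045 kip·in.
Critical point at (x, y) = (1.75, 7) from centroid. f_tx = M·y/J = 13.47 kip/in; f_ty = M·x/J = 3.367 kip/in.
Resultant f_max = √[f_tx² + (f_v + f_ty)²] = √[13.47² + (3.929 + 3.367)²] = 15.32 kip/in.
Capacity per unit length: r_n/Ω = (1/2.0) × 0.6 × 90 × (0.707 × 0.625) = 11.93 kip/in.
15.32 > 11.93 → NOT adequate.

f_max ≈ 15.3 kip/in; NOT adequate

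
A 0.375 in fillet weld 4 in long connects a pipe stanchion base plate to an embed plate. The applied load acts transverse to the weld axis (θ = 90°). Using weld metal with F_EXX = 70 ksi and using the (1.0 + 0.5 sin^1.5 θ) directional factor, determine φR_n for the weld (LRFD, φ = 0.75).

φR_n ≈ 50.1 kips

t_e = 0.707 × 0.375 = 0.2651 in; A_we = 0.2651 × 4 = 1.06 in².
Directional factor: 1.0 + 0.5 sin^1.5(90°) = 1.5.
F_nw = 0.6 × 70 × 1.5 = 63 ksi.
φR_n = 0.75 × 63 × 1.06 = 50.11 kips.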